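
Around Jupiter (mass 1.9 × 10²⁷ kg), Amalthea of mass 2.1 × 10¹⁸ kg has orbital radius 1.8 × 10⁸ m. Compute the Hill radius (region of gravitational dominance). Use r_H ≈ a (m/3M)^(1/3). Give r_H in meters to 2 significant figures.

1.3 × 10⁵ m

r_H ≈ a (m/3M)^(1/3)
    = (1.8 × 10⁸) × (2.1 × 10¹⁸ / (3 × 1.9 × 10²⁷))^(1/3)
    = 1.3 × 10⁵ m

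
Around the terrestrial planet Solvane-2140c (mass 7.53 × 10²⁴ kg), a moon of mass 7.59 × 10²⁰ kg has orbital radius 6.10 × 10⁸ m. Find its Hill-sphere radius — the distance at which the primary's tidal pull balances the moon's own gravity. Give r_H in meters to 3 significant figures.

1.97 × 10⁷ m

r_H ≈ a (m/3M)^(1/3)
    = (6.10 × 10⁸) × (7.59 × 10²⁰ / (3 × 7.53 × 10²⁴))^(1/3)
    = 1.97 × 10⁷ m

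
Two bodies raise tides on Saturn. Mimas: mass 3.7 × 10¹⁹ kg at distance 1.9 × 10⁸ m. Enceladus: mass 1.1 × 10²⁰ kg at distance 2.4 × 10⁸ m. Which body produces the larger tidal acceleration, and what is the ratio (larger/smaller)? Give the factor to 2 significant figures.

Tidal acceleration ∝ M/d³, so compare M/d³ for each.
Mimas: (3.7 × 10¹⁹) / (1.9 × 10⁸)³ = 5.394 × 10⁻⁶
Enceladus: (1.1 × 10²⁰) / (2.4 × 10⁸)³ = 7.957 × 10⁻⁶
Ratio (larger/smaller) = 1.5

Enceladus, by a factor of ≈ 1.5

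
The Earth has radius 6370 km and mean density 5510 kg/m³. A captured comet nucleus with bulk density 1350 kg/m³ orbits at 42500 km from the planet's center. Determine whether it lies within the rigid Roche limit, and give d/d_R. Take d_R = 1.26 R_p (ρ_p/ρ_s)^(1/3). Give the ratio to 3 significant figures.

d_R = 1.26 × (6370 km) × (5510/1350)^(1/3) = 12830 km
d/d_R = (42500) / (12830) = 3.31
Since d/d_R > 1, the body is outside the Roche limit.

outside; d/d_R ≈ 3.31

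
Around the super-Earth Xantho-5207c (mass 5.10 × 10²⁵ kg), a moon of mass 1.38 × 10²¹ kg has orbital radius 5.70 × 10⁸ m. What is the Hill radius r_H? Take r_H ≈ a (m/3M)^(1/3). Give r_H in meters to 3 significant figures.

1.19 × 10⁷ m

r_H ≈ a (m/3M)^(1/3)
    = (5.70 × 10⁸) × (1.38 × 10²¹ / (3 × 5.10 × 10²⁵))^(1/3)
    = 1.19 × 10⁷ m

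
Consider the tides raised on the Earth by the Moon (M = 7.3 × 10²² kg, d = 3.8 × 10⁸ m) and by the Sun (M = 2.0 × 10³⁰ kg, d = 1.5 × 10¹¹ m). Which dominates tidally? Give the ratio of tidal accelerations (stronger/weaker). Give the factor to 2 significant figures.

Tidal stretch scales as M/d³; compute that for each body.
The Moon: (7.3 × 10²²) / (3.8 × 10⁸)³ = 1.330 × 10⁻³
The Sun: (2.0 × 10³⁰) / (1.5 × 10¹¹)³ = 5.926 × 10⁻⁴
Ratio (larger/smaller) = 2.2

The Moon, by a factor of ≈ 2.2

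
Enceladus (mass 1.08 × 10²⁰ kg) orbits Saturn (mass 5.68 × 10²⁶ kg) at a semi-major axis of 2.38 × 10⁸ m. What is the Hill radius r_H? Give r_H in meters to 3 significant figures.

9.49 × 10⁵ m

r_H ≈ a (m/3M)^(1/3)
    = (2.38 × 10⁸) × (1.08 × 10²⁰ / (3 × 5.68 × 10²⁶))^(1/3)
    = 9.49 × 10⁵ m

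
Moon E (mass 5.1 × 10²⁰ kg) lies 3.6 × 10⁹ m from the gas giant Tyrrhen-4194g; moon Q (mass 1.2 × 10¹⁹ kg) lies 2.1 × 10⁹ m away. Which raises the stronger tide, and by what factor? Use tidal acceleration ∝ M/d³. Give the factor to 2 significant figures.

Moon E, by a factor of ≈ 8.4

Compare M/d³ for the two perturbers:
Moon E: (5.1 × 10²⁰) / (3.6 × 10⁹)³ = 1.093 × 10⁻⁸
Moon Q: (1.2 × 10¹⁹) / (2.1 × 10⁹)³ = 1.296 × 10⁻⁹
Ratio (larger/smaller) = 8.4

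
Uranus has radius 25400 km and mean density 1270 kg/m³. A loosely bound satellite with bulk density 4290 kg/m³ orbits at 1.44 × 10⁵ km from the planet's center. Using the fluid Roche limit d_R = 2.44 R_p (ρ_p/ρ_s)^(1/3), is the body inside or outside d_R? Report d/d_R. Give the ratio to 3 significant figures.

outside; d/d_R ≈ 3.49

d_R = 2.44 × (25400 km) × (1270/4290)^(1/3) = 41310 km
d/d_R = (1.44 × 10⁵) / (41310) = 3.49
Since d/d_R > 1, the body is outside the Roche limit.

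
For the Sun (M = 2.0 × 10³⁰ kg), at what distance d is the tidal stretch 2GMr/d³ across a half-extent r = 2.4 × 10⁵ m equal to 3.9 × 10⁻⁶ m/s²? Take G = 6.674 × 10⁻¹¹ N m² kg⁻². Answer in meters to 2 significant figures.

2.5 × 10¹⁰ m

2GMr/d³ = a_tidal  ⇒  d = (2GMr / a_tidal)^(1/3)
d = (2 × 6.674×10⁻¹¹ × (2.0 × 10³⁰) × (2.4 × 10⁵) / (3.9 × 10⁻⁶))^(1/3)
  = 2.5 × 10¹⁰ m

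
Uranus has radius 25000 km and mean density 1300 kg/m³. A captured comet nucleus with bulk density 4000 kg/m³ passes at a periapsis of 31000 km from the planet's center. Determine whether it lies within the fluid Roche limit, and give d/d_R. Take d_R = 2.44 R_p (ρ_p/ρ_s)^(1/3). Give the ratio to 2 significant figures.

inside; d/d_R ≈ 0.74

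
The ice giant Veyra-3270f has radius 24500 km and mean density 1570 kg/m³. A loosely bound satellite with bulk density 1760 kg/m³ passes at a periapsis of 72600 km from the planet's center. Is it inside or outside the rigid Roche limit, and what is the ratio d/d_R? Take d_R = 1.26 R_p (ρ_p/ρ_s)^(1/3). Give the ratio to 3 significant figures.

d_R = 1.26 × (24500 km) × (1570/1760)^(1/3) = 29720 km
d/d_R = (72600) / (29720) = 2.44
Since d/d_R > 1, the body is outside the Roche limit.

outside; d/d_R ≈ 2.44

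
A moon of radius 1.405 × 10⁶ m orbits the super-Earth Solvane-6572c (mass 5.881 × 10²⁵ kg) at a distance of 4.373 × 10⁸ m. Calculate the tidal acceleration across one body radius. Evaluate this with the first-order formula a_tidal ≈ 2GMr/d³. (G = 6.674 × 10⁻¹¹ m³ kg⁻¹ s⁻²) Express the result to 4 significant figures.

a_tidal = 2GMr/d³
        = 2 × (6.674 × 10⁻¹¹) × (5.881 × 10²⁵) × (1.405 × 10⁶) / (4.373 × 10⁸)³
        = 1.319 × 10⁻⁴ m/s²

1.319 × 10⁻⁴ m/s²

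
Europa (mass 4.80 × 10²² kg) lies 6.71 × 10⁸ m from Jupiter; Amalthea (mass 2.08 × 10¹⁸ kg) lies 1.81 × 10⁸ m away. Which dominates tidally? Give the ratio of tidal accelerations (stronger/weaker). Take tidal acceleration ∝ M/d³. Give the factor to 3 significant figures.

Tidal stretch scales as M/d³; compute that for each body.
Europa: (4.80 × 10²²) / (6.71 × 10⁸)³ = 1.589 × 10⁻⁴
Amalthea: (2.08 × 10¹⁸) / (1.81 × 10⁸)³ = 3.508 × 10⁻⁷
Ratio (larger/smaller) = 453

Europa, by a factor of ≈ 453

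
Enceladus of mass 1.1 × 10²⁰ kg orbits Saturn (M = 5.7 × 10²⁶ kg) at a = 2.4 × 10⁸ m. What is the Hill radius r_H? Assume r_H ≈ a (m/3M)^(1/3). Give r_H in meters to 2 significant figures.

r_H ≈ a (m/3M)^(1/3)
    = (2.4 × 10⁸) × (1.1 × 10²⁰ / (3 × 5.7 × 10²⁶))^(1/3)
    = 9.6 × 10⁵ m

9.6 × 10⁵ m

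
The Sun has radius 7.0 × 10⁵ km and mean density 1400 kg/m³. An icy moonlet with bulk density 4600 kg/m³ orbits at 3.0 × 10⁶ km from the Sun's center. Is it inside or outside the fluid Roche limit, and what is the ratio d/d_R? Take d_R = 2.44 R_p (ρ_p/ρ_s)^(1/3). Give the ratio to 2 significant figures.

d_R = 2.44 × (7.0 × 10⁵ km) × (1400/4600)^(1/3) = 1.149 × 10⁶ km
d/d_R = (3.0 × 10⁶) / (1.149 × 10⁶) = 2.6
Since d/d_R > 1, the body is outside the Roche limit.

outside; d/d_R ≈ 2.6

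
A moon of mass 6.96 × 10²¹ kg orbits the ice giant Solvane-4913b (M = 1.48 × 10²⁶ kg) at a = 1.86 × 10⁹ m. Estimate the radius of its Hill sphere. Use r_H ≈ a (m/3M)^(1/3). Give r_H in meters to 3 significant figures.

4.66 × 10⁷ m

r_H ≈ a (m/3M)^(1/3)
    = (1.86 × 10⁹) × (6.96 × 10²¹ / (3 × 1.48 × 10²⁶))^(1/3)
    = 4.66 × 10⁷ m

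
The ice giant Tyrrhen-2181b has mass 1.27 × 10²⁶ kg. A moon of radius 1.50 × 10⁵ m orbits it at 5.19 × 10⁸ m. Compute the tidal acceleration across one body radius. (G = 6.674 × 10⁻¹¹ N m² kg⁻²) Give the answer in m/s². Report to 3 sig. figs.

1.82 × 10⁻⁵ m/s²

The tidal stretch is the gradient of GM/d² times the body's extent r, hence the 1/d³ dependence.
Δg = 2GMr/d³
   = 2 × (6.674 × 10⁻¹¹) × (1.27 × 10²⁶) × (1.50 × 10⁵) / (5.19 × 10⁸)³
   = 1.82 × 10⁻⁵ m/s²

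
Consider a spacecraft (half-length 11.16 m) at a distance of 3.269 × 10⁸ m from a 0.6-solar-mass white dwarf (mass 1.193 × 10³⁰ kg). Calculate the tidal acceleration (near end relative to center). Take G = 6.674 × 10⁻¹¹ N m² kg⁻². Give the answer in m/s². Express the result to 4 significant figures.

5.087 × 10⁻⁵ m/s²

The tidal stretch is the gradient of GM/d² times the body's extent r, hence the 1/d³ dependence.
a_tidal = 2GMr/d³
        = 2 × (6.674 × 10⁻¹¹) × (1.193 × 10³⁰) × (11.16) / (3.269 × 10⁸)³
        = 5.087 × 10⁻⁵ m/s²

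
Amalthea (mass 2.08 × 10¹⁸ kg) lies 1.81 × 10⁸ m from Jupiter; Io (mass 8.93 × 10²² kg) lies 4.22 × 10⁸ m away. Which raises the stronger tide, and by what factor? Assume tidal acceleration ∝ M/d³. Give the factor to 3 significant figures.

Io, by a factor of ≈ 3390

Tidal acceleration ∝ M/d³, so compare M/d³ for each.
Amalthea: (2.08 × 10¹⁸) / (1.81 × 10⁸)³ = 3.508 × 10⁻⁷
Io: (8.93 × 10²²) / (4.22 × 10⁸)³ = 1.188 × 10⁻³
Ratio (larger/smaller) = 3390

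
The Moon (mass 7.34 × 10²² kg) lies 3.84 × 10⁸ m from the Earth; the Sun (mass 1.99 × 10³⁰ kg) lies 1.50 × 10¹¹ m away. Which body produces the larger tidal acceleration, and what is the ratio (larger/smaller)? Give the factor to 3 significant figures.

The Moon, by a factor of ≈ 2.20

Compare M/d³ for the two perturbers:
The Moon: (7.34 × 10²²) / (3.84 × 10⁸)³ = 1.296 × 10⁻³
The Sun: (1.99 × 10³⁰) / (1.50 × 10¹¹)³ = 5.896 × 10⁻⁴
Ratio (larger/smaller) = 2.20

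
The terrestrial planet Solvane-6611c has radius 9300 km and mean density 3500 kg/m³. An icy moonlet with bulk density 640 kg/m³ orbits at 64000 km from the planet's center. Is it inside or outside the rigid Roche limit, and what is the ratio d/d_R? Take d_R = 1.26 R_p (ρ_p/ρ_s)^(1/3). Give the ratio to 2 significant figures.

d_R = 1.26 × (9300 km) × (3500/640)^(1/3) = 20650 km
d/d_R = (64000) / (20650) = 3.1
Since d/d_R > 1, the body is outside the Roche limit.

outside; d/d_R ≈ 3.1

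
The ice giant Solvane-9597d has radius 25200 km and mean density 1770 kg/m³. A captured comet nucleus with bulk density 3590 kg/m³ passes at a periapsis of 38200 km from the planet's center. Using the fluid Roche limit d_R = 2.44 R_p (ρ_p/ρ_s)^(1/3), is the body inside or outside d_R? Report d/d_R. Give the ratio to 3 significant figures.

inside; d/d_R ≈ 0.786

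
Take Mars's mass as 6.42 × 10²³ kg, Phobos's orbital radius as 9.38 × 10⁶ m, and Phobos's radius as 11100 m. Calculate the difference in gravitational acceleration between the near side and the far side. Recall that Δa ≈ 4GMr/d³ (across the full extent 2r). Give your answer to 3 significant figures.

2.31 × 10⁻³ m/s²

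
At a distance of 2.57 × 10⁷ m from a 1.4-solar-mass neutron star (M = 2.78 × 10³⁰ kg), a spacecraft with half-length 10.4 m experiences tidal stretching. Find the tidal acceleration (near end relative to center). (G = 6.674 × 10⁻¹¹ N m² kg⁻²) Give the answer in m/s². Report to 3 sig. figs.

Δa = 2GMr/d³
   = 2 × (6.674 × 10⁻¹¹) × (2.78 × 10³⁰) × (10.4) / (2.57 × 10⁷)³
   = 2.27 × 10⁻¹ m/s²

2.27 × 10⁻¹ m/s²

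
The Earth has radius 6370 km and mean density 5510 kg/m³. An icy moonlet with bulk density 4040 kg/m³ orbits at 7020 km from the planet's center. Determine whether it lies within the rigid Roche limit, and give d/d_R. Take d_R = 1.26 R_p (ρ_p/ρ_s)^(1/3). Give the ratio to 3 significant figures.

inside; d/d_R ≈ 0.789

d_R = 1.26 × (6370 km) × (5510/4040)^(1/3) = 8901 km
d/d_R = (7020) / (8901) = 0.789
Since d/d_R < 1, the body is inside the Roche limit.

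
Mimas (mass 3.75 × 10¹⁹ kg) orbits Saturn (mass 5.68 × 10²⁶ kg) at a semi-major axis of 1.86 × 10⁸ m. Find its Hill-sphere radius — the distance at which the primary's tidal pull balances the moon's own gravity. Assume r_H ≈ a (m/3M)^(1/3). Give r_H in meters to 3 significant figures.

r_H ≈ a (m/3M)^(1/3)
    = (1.86 × 10⁸) × (3.75 × 10¹⁹ / (3 × 5.68 × 10²⁶))^(1/3)
    = 5.21 × 10⁵ m

5.21 × 10⁵ m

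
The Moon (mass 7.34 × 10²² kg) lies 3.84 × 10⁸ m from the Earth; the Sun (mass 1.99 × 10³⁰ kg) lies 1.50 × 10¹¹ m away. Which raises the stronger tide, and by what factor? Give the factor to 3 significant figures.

The Moon, by a factor of ≈ 2.20

The tide-raising term goes as M/d³ (the gradient of a 1/d² field).
The Moon: (7.34 × 10²²) / (3.84 × 10⁸)³ = 1.296 × 10⁻³
The Sun: (1.99 × 10³⁰) / (1.50 × 10¹¹)³ = 5.896 × 10⁻⁴
Ratio (larger/smaller) = 2.20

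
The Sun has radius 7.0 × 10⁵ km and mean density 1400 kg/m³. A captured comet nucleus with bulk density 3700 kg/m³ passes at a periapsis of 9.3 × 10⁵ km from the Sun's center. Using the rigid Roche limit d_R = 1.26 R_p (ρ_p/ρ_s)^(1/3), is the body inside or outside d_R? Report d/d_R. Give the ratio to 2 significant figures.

outside; d/d_R ≈ 1.5

d_R = 1.26 × (7.0 × 10⁵ km) × (1400/3700)^(1/3) = 6.379 × 10⁵ km
d/d_R = (9.3 × 10⁵) / (6.379 × 10⁵) = 1.5
Since d/d_R > 1, the body is outside the Roche limit.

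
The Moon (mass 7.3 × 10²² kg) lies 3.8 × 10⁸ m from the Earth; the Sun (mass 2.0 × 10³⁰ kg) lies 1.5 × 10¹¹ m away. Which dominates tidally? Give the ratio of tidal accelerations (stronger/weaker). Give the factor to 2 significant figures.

The Moon, by a factor of ≈ 2.2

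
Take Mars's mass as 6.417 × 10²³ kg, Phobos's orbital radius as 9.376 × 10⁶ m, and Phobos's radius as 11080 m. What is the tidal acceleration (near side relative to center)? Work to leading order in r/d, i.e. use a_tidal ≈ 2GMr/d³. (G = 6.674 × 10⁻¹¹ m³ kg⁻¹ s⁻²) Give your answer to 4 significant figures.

1.151 × 10⁻³ m/s²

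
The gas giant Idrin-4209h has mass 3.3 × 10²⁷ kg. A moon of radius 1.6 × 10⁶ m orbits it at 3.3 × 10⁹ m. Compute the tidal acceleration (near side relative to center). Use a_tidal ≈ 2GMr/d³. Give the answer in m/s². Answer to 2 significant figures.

Differencing GM/(d−r)² and GM/d² to first order in r/d gives 2GMr/d³.
a_tidal = 2GMr/d³
        = 2 × (6.674 × 10⁻¹¹) × (3.3 × 10²⁷) × (1.6 × 10⁶) / (3.3 × 10⁹)³
        = 2.0 × 10⁻⁵ m/s²

2.0 × 10⁻⁵ m/s²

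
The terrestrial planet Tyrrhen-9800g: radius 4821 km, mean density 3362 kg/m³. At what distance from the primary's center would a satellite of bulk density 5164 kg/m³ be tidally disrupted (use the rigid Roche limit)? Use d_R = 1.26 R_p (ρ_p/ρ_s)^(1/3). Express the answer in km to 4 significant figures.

5265 km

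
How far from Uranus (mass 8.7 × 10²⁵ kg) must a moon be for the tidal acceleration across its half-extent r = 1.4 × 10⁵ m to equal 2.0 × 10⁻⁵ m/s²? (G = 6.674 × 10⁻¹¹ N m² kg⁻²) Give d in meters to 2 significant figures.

2GMr/d³ = a_tidal  ⇒  d = (2GMr / a_tidal)^(1/3)
d = (2 × 6.674×10⁻¹¹ × (8.7 × 10²⁵) × (1.4 × 10⁵) / (2.0 × 10⁻⁵))^(1/3)
  = 4.3 × 10⁸ m

4.3 × 10⁸ m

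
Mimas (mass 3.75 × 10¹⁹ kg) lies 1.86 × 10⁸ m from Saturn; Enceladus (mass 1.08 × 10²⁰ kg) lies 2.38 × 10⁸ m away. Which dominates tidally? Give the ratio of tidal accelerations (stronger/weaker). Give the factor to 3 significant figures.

Compare M/d³ for the two perturbers:
Mimas: (3.75 × 10¹⁹) / (1.86 × 10⁸)³ = 5.828 × 10⁻⁶
Enceladus: (1.08 × 10²⁰) / (2.38 × 10⁸)³ = 8.011 × 10⁻⁶
Ratio (larger/smaller) = 1.37

Enceladus, by a factor of ≈ 1.37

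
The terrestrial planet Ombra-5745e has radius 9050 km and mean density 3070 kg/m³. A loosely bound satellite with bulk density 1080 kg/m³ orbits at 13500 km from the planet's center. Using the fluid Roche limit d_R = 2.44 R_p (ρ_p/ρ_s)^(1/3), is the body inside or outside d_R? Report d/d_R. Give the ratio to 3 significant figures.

d_R = 2.44 × (9050 km) × (3070/1080)^(1/3) = 31280 km
d/d_R = (13500) / (31280) = 0.432
Since d/d_R < 1, the body is inside the Roche limit.

inside; d/d_R ≈ 0.432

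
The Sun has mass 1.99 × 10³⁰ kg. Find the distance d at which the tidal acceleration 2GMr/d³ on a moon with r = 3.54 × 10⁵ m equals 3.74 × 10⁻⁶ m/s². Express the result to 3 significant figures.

2.93 × 10¹⁰ m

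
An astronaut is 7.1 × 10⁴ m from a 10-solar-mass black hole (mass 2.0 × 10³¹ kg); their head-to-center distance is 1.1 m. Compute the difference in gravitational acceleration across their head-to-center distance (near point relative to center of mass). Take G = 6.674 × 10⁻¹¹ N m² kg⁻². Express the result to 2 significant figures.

8.2 × 10⁶ m/s²

Δa = 2GMr/d³
   = 2 × (6.674 × 10⁻¹¹) × (2.0 × 10³¹) × (1.1) / (7.1 × 10⁴)³
   = 8.2 × 10⁶ m/s²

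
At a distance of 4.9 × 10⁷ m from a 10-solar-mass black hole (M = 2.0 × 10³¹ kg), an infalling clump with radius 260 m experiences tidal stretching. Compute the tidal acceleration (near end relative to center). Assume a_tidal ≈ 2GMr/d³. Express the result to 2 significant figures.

a_tidal = 2GMr/d³
        = 2 × (6.674 × 10⁻¹¹) × (2.0 × 10³¹) × (260) / (4.9 × 10⁷)³
        = 5.9 m/s²

5.9 m/s²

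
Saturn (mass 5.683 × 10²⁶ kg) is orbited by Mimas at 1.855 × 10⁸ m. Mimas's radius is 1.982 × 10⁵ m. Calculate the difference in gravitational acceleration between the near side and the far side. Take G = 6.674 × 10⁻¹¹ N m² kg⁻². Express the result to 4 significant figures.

4.711 × 10⁻³ m/s²

Δg = 4GMr/d³
   = 4 × (6.674 × 10⁻¹¹) × (5.683 × 10²⁶) × (1.982 × 10⁵) / (1.855 × 10⁸)³
   = 4.711 × 10⁻³ m/s²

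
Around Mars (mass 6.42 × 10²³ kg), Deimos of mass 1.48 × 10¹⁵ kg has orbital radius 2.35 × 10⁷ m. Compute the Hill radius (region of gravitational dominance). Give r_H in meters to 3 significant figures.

2.15 × 10⁴ m

r_H ≈ a (m/3M)^(1/3)
    = (2.35 × 10⁷) × (1.48 × 10¹⁵ / (3 × 6.42 × 10²³))^(1/3)
    = 2.15 × 10⁴ m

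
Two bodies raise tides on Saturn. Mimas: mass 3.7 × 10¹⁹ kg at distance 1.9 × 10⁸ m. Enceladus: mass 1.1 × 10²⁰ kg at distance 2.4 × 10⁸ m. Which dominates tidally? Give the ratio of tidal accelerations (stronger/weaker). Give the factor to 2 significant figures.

Enceladus, by a factor of ≈ 1.5

Compare M/d³ for the two perturbers:
Mimas: (3.7 × 10¹⁹) / (1.9 × 10⁸)³ = 5.394 × 10⁻⁶
Enceladus: (1.1 × 10²⁰) / (2.4 × 10⁸)³ = 7.957 × 10⁻⁶
Ratio (larger/smaller) = 1.5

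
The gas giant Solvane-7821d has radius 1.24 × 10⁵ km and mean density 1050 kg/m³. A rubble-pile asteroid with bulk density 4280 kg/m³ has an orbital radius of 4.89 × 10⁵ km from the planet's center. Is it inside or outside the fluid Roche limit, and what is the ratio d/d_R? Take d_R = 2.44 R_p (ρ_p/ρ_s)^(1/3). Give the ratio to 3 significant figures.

outside; d/d_R ≈ 2.58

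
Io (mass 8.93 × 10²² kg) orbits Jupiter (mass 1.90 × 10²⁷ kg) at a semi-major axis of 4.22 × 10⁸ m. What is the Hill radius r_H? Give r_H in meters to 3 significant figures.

r_H ≈ a (m/3M)^(1/3)
    = (4.22 × 10⁸) × (8.93 × 10²² / (3 × 1.90 × 10²⁷))^(1/3)
    = 1.06 × 10⁷ m

1.06 × 10⁷ m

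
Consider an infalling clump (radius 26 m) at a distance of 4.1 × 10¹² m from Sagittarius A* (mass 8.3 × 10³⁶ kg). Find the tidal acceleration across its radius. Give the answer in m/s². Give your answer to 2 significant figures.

4.2 × 10⁻¹⁰ m/s²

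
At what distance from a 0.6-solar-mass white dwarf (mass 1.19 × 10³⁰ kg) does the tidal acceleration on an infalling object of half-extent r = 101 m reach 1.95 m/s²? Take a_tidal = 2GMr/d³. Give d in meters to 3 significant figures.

2.02 × 10⁷ m

2GMr/d³ = a_tidal  ⇒  d = (2GMr / a_tidal)^(1/3)
d = (2 × 6.674×10⁻¹¹ × (1.19 × 10³⁰) × (101) / (1.95))^(1/3)
  = 2.02 × 10⁷ m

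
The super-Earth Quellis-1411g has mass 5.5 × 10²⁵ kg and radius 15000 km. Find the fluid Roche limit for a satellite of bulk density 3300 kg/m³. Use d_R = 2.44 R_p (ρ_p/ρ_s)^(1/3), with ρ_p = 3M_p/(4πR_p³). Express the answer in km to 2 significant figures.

39000 km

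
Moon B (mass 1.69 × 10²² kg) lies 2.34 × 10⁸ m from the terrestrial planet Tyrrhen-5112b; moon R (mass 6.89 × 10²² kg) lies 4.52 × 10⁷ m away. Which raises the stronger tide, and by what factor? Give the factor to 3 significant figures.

Tidal stretch scales as M/d³; compute that for each body.
Moon B: (1.69 × 10²²) / (2.34 × 10⁸)³ = 1.319 × 10⁻³
Moon R: (6.89 × 10²²) / (4.52 × 10⁷)³ = 7.461 × 10⁻¹
Ratio (larger/smaller) = 566

Moon R, by a factor of ≈ 566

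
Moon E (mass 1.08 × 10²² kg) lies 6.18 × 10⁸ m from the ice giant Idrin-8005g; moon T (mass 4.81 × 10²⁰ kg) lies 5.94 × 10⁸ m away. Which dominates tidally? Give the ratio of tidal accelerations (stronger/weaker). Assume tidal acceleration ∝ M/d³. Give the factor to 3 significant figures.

Moon E, by a factor of ≈ 19.9

The tide-raising term goes as M/d³ (the gradient of a 1/d² field).
Moon E: (1.08 × 10²²) / (6.18 × 10⁸)³ = 4.576 × 10⁻⁵
Moon T: (4.81 × 10²⁰) / (5.94 × 10⁸)³ = 2.295 × 10⁻⁶
Ratio (larger/smaller) = 19.9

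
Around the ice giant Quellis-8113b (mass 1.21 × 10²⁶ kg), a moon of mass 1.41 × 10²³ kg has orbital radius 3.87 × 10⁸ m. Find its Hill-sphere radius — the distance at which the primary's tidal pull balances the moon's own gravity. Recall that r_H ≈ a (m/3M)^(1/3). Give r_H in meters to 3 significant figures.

2.82 × 10⁷ m

r_H ≈ a (m/3M)^(1/3)
    = (3.87 × 10⁸) × (1.41 × 10²³ / (3 × 1.21 × 10²⁶))^(1/3)
    = 2.82 × 10⁷ m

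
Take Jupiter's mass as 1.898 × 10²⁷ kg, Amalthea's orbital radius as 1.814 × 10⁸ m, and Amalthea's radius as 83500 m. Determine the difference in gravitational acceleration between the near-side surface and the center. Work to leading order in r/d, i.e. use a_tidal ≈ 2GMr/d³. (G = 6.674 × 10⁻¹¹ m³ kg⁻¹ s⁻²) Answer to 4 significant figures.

3.544 × 10⁻³ m/s²

Δg = 2GMr/d³
   = 2 × (6.674 × 10⁻¹¹) × (1.898 × 10²⁷) × (83500) / (1.814 × 10⁸)³
   = 3.544 × 10⁻³ m/s²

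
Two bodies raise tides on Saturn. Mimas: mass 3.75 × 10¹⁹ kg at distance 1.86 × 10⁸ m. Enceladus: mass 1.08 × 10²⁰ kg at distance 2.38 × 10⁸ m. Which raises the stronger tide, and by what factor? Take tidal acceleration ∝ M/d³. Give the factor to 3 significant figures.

Tidal acceleration ∝ M/d³, so compare M/d³ for each.
Mimas: (3.75 × 10¹⁹) / (1.86 × 10⁸)³ = 5.828 × 10⁻⁶
Enceladus: (1.08 × 10²⁰) / (2.38 × 10⁸)³ = 8.011 × 10⁻⁶
Ratio (larger/smaller) = 1.37

Enceladus, by a factor of ≈ 1.37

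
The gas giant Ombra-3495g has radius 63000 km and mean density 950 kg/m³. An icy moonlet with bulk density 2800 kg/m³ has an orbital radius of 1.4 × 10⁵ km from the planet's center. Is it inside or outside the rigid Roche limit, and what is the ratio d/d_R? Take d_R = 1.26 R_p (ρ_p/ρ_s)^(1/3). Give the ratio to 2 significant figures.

d_R = 1.26 × (63000 km) × (950/2800)^(1/3) = 55360 km
d/d_R = (1.4 × 10⁵) / (55360) = 2.5
Since d/d_R > 1, the body is outside the Roche limit.

outside; d/d_R ≈ 2.5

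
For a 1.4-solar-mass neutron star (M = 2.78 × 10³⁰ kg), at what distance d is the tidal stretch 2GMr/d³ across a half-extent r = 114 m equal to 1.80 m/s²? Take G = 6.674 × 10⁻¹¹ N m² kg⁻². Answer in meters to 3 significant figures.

2GMr/d³ = a_tidal  ⇒  d = (2GMr / a_tidal)^(1/3)
d = (2 × 6.674×10⁻¹¹ × (2.78 × 10³⁰) × (114) / (1.80))^(1/3)
  = 2.86 × 10⁷ m

2.86 × 10⁷ m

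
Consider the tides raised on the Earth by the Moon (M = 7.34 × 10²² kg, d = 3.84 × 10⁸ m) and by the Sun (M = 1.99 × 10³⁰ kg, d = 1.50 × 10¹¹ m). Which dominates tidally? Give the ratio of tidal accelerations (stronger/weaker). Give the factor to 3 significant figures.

The Moon, by a factor of ≈ 2.20

Compare M/d³ for the two perturbers:
The Moon: (7.34 × 10²²) / (3.84 × 10⁸)³ = 1.296 × 10⁻³
The Sun: (1.99 × 10³⁰) / (1.50 × 10¹¹)³ = 5.896 × 10⁻⁴
Ratio (larger/smaller) = 2.20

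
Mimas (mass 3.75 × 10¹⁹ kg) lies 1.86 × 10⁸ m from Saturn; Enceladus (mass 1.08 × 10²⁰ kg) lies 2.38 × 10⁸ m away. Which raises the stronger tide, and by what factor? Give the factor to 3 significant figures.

Enceladus, by a factor of ≈ 1.37

Tidal acceleration ∝ M/d³, so compare M/d³ for each.
Mimas: (3.75 × 10¹⁹) / (1.86 × 10⁸)³ = 5.828 × 10⁻⁶
Enceladus: (1.08 × 10²⁰) / (2.38 × 10⁸)³ = 8.011 × 10⁻⁶
Ratio (larger/smaller) = 1.37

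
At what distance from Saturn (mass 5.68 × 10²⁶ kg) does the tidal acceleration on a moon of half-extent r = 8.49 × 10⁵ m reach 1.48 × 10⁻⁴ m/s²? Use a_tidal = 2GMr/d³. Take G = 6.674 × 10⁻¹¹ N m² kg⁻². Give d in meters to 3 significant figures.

7.58 × 10⁸ m

2GMr/d³ = a_tidal  ⇒  d = (2GMr / a_tidal)^(1/3)
d = (2 × 6.674×10⁻¹¹ × (5.68 × 10²⁶) × (8.49 × 10⁵) / (1.48 × 10⁻⁴))^(1/3)
  = 7.58 × 10⁸ m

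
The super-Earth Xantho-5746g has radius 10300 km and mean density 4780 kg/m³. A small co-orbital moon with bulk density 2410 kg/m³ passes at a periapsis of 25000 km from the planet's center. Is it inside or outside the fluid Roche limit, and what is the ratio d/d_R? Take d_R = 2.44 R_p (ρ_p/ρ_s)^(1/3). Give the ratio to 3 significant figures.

inside; d/d_R ≈ 0.792

d_R = 2.44 × (10300 km) × (4780/2410)^(1/3) = 31580 km
d/d_R = (25000) / (31580) = 0.792
Since d/d_R < 1, the body is inside the Roche limit.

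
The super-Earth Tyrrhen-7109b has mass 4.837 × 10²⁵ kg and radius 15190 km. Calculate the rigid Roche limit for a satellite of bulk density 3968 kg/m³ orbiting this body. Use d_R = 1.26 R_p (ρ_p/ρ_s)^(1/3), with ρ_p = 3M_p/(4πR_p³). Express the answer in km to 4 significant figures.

17990 km

ρ_p = 3M_p/(4πR_p³) = 3 × (4.837 × 10²⁵) / (4π × (1.519 × 10⁷ m)³) = 3295 kg/m³
d_R = 1.26 × 15190 km × (3295/3968)^(1/3)
    = 17990 km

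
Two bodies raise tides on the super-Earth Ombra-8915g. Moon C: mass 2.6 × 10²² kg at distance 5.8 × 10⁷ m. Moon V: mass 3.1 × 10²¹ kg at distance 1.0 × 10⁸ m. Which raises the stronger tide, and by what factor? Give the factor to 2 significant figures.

Moon C, by a factor of ≈ 43

The tide-raising term goes as M/d³ (the gradient of a 1/d² field).
Moon C: (2.6 × 10²²) / (5.8 × 10⁷)³ = 1.333 × 10⁻¹
Moon V: (3.1 × 10²¹) / (1.0 × 10⁸)³ = 3.100 × 10⁻³
Ratio (larger/smaller) = 43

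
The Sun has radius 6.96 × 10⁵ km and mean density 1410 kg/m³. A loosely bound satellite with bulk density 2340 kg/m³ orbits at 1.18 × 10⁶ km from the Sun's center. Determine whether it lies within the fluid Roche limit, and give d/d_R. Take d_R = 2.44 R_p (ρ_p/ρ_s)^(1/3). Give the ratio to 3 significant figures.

d_R = 2.44 × (6.96 × 10⁵ km) × (1410/2340)^(1/3) = 1.434 × 10⁶ km
d/d_R = (1.18 × 10⁶) / (1.434 × 10⁶) = 0.823
Since d/d_R < 1, the body is inside the Roche limit.

inside; d/d_R ≈ 0.823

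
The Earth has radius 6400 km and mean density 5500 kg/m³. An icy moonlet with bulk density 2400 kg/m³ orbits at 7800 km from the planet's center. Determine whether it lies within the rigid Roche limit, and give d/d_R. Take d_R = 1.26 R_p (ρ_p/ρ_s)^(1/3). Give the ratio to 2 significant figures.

d_R = 1.26 × (6400 km) × (5500/2400)^(1/3) = 10630 km
d/d_R = (7800) / (10630) = 0.73
Since d/d_R < 1, the body is inside the Roche limit.

inside; d/d_R ≈ 0.73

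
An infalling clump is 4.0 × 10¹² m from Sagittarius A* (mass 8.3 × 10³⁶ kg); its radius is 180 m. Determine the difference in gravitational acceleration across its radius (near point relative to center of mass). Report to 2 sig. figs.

3.1 × 10⁻⁹ m/s²

a_tidal = 2GMr/d³
        = 2 × (6.674 × 10⁻¹¹) × (8.3 × 10³⁶) × (180) / (4.0 × 10¹²)³
        = 3.1 × 10⁻⁹ m/s²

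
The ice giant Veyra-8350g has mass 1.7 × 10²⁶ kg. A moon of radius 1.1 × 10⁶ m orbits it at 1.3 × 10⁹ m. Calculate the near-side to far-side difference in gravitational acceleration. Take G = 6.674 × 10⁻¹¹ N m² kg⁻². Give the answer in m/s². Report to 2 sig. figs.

2.3 × 10⁻⁵ m/s²

Differencing GM/(d−r)² and GM/(d+r)² to first order in r/d gives 4GMr/d³.
a_tidal = 4GMr/d³
        = 4 × (6.674 × 10⁻¹¹) × (1.7 × 10²⁶) × (1.1 × 10⁶) / (1.3 × 10⁹)³
        = 2.3 × 10⁻⁵ m/s²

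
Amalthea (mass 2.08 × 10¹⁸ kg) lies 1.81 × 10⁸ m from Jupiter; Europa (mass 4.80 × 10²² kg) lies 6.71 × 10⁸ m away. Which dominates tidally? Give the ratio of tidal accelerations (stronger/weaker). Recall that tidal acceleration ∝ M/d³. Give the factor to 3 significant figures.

Europa, by a factor of ≈ 453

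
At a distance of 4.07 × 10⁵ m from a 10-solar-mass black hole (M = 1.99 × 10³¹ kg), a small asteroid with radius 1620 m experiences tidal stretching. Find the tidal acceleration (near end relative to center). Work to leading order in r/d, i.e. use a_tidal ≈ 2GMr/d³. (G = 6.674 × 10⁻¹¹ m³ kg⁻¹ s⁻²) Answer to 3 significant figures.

a_tidal = 2GMr/d³
        = 2 × (6.674 × 10⁻¹¹) × (1.99 × 10³¹) × (1620) / (4.07 × 10⁵)³
        = 6.38 × 10⁷ m/s²

6.38 × 10⁷ m/s²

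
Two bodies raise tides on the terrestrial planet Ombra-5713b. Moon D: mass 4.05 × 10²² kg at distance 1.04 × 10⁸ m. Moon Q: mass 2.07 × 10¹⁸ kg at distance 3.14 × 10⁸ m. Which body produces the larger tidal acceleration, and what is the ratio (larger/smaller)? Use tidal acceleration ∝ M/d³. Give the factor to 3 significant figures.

Moon D, by a factor of ≈ 5.38 × 10⁵

The tide-raising term goes as M/d³ (the gradient of a 1/d² field).
Moon D: (4.05 × 10²²) / (1.04 × 10⁸)³ = 3.600 × 10⁻²
Moon Q: (2.07 × 10¹⁸) / (3.14 × 10⁸)³ = 6.686 × 10⁻⁸
Ratio (larger/smaller) = 5.38 × 10⁵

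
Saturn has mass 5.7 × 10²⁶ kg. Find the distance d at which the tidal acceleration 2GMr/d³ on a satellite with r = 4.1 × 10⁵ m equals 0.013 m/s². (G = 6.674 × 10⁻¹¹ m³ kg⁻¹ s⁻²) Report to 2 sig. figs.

1.3 × 10⁸ m

2GMr/d³ = a_tidal  ⇒  d = (2GMr / a_tidal)^(1/3)
d = (2 × 6.674×10⁻¹¹ × (5.7 × 10²⁶) × (4.1 × 10⁵) / (0.013))^(1/3)
  = 1.3 × 10⁸ m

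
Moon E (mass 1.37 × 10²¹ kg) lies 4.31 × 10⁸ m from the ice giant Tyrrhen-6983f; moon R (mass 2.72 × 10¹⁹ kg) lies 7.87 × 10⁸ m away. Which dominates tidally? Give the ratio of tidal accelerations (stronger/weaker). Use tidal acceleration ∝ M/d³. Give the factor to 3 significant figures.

Moon E, by a factor of ≈ 307

Compare M/d³ for the two perturbers:
Moon E: (1.37 × 10²¹) / (4.31 × 10⁸)³ = 1.711 × 10⁻⁵
Moon R: (2.72 × 10¹⁹) / (7.87 × 10⁸)³ = 5.580 × 10⁻⁸
Ratio (larger/smaller) = 307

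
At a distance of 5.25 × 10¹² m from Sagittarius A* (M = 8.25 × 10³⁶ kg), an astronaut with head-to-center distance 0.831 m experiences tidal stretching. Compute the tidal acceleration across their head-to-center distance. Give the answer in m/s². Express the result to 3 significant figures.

Δa = 2GMr/d³
   = 2 × (6.674 × 10⁻¹¹) × (8.25 × 10³⁶) × (0.831) / (5.25 × 10¹²)³
   = 6.32 × 10⁻¹² m/s²

6.32 × 10⁻¹² m/s²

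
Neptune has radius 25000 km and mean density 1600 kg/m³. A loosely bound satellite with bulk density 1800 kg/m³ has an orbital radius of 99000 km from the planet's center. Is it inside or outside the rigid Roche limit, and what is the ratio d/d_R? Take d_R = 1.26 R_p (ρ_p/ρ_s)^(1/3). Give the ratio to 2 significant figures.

d_R = 1.26 × (25000 km) × (1600/1800)^(1/3) = 30290 km
d/d_R = (99000) / (30290) = 3.3
Since d/d_R > 1, the body is outside the Roche limit.

outside; d/d_R ≈ 3.3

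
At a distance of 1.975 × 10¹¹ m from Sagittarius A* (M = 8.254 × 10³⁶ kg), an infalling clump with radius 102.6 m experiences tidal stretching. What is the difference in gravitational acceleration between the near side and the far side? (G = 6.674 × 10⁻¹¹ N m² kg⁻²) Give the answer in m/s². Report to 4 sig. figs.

Δg = 4GMr/d³
   = 4 × (6.674 × 10⁻¹¹) × (8.254 × 10³⁶) × (102.6) / (1.975 × 10¹¹)³
   = 2.935 × 10⁻⁵ m/s²

2.935 × 10⁻⁵ m/s²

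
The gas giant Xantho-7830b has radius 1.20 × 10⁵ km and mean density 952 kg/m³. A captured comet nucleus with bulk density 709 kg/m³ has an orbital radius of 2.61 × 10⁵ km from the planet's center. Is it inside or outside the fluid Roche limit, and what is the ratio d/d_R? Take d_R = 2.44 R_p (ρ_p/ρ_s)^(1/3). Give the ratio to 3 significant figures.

inside; d/d_R ≈ 0.808

d_R = 2.44 × (1.20 × 10⁵ km) × (952/709)^(1/3) = 3.230 × 10⁵ km
d/d_R = (2.61 × 10⁵) / (3.230 × 10⁵) = 0.808
Since d/d_R < 1, the body is inside the Roche limit.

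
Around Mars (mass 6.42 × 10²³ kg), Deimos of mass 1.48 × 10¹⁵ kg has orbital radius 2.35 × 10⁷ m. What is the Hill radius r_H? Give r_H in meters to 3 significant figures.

r_H ≈ a (m/3M)^(1/3)
    = (2.35 × 10⁷) × (1.48 × 10¹⁵ / (3 × 6.42 × 10²³))^(1/3)
    = 2.15 × 10⁴ m

2.15 × 10⁴ m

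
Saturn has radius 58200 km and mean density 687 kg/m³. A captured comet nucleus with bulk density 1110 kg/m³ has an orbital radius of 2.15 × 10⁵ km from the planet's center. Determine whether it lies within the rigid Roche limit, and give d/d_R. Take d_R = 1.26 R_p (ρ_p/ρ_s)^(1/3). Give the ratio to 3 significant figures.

d_R = 1.26 × (58200 km) × (687/1110)^(1/3) = 62490 km
d/d_R = (2.15 × 10⁵) / (62490) = 3.44
Since d/d_R > 1, the body is outside the Roche limit.

outside; d/d_R ≈ 3.44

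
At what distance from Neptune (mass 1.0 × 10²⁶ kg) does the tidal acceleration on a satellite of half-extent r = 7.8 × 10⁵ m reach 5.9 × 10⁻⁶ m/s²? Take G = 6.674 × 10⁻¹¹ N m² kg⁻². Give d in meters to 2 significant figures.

2GMr/d³ = a_tidal  ⇒  d = (2GMr / a_tidal)^(1/3)
d = (2 × 6.674×10⁻¹¹ × (1.0 × 10²⁶) × (7.8 × 10⁵) / (5.9 × 10⁻⁶))^(1/3)
  = 1.2 × 10⁹ m

1.2 × 10⁹ m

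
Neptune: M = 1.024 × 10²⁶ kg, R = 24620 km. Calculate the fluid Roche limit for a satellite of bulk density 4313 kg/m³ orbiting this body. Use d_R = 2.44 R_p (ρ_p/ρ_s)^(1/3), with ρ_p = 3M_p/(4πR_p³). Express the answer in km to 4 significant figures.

ρ_p = 3M_p/(4πR_p³) = 3 × (1.024 × 10²⁶) / (4π × (2.462 × 10⁷ m)³) = 1638 kg/m³
d_R = 2.44 × 24620 km × (1638/4313)^(1/3)
    = 43500 km

43500 km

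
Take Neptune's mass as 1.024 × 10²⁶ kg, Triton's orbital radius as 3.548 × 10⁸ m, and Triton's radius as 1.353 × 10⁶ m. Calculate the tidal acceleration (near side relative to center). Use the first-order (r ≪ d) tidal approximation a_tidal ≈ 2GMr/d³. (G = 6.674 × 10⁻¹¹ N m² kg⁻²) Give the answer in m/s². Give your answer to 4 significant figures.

4.141 × 10⁻⁴ m/s²

a_tidal = 2GMr/d³
        = 2 × (6.674 × 10⁻¹¹) × (1.024 × 10²⁶) × (1.353 × 10⁶) / (3.548 × 10⁸)³
        = 4.141 × 10⁻⁴ m/s²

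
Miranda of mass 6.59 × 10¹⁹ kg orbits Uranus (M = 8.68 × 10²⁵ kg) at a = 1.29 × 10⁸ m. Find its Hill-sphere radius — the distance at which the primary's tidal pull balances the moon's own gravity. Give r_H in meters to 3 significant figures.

r_H ≈ a (m/3M)^(1/3)
    = (1.29 × 10⁸) × (6.59 × 10¹⁹ / (3 × 8.68 × 10²⁵))^(1/3)
    = 8.16 × 10⁵ m

8.16 × 10⁵ m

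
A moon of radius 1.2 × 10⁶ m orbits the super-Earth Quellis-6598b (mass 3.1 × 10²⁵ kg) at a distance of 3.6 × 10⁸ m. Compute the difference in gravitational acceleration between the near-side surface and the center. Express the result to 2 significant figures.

1.1 × 10⁻⁴ m/s²

Differencing GM/(d−r)² and GM/d² to first order in r/d gives 2GMr/d³.
a_tidal = 2GMr/d³
        = 2 × (6.674 × 10⁻¹¹) × (3.1 × 10²⁵) × (1.2 × 10⁶) / (3.6 × 10⁸)³
        = 1.1 × 10⁻⁴ m/s²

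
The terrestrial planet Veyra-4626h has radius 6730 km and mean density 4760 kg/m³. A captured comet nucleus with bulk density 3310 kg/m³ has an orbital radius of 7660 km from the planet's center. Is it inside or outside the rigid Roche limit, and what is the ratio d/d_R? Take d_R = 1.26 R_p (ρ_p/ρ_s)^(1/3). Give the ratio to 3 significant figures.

inside; d/d_R ≈ 0.800

d_R = 1.26 × (6730 km) × (4760/3310)^(1/3) = 9571 km
d/d_R = (7660) / (9571) = 0.800
Since d/d_R < 1, the body is inside the Roche limit.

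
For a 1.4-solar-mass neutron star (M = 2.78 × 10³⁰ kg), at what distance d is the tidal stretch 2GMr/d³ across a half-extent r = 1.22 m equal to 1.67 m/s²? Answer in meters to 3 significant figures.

6.47 × 10⁶ m

2GMr/d³ = a_tidal  ⇒  d = (2GMr / a_tidal)^(1/3)
d = (2 × 6.674×10⁻¹¹ × (2.78 × 10³⁰) × (1.22) / (1.67))^(1/3)
  = 6.47 × 10⁶ m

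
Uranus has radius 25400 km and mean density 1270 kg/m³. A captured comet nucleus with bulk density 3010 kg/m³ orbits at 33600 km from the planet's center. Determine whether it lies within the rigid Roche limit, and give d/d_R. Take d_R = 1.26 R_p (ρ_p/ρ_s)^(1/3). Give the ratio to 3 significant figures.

outside; d/d_R ≈ 1.40

d_R = 1.26 × (25400 km) × (1270/3010)^(1/3) = 24000 km
d/d_R = (33600) / (24000) = 1.40
Since d/d_R > 1, the body is outside the Roche limit.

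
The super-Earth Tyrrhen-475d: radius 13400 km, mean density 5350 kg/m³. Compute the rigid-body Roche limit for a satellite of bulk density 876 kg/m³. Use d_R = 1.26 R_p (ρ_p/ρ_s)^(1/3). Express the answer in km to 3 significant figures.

d_R = 1.26 × 13400 km × (5350/876)^(1/3)
    = 30900 km

30900 km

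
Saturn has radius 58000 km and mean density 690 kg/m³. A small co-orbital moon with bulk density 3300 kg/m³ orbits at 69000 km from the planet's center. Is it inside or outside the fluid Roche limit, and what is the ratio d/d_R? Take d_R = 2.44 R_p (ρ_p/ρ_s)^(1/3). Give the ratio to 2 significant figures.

inside; d/d_R ≈ 0.82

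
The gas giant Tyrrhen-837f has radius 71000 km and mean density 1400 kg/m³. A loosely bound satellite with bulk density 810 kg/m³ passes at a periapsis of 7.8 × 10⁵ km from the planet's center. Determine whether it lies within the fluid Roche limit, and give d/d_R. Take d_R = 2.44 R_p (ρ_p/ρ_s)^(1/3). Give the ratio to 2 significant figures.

outside; d/d_R ≈ 3.8

d_R = 2.44 × (71000 km) × (1400/810)^(1/3) = 2.079 × 10⁵ km
d/d_R = (7.8 × 10⁵) / (2.079 × 10⁵) = 3.8
Since d/d_R > 1, the body is outside the Roche limit.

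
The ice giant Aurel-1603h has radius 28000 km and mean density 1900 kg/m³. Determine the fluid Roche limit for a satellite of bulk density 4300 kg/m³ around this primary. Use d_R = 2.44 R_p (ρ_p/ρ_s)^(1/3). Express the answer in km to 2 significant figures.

d_R = 2.44 × 28000 km × (1900/4300)^(1/3)
    = 52000 km

52000 km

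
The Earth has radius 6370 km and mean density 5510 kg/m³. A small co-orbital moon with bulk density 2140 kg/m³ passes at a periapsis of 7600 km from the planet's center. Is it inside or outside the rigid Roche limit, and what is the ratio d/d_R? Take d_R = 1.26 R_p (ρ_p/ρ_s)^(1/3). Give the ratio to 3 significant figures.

inside; d/d_R ≈ 0.691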